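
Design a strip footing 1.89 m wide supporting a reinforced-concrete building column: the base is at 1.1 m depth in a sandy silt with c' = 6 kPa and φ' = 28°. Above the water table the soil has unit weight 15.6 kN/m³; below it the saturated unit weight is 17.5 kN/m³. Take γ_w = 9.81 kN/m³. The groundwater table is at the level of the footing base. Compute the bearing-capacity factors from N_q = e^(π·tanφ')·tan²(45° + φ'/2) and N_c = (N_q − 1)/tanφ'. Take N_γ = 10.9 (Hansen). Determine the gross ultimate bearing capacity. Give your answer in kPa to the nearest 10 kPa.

q_ult ≈ 490 kPa

tan28° = 0.5317, so N_q = e^(π×0.5317)·tan²(59°) = 5.314 × 2.77 = 14.72.
N_c = (14.72 − 1)/tan28° = 25.8.
Overburden at base level: q = 15.6 × 1.1 = 17.16 kPa.
Below the base the soil is submerged, so the ½γBN_γ term uses γ' = 17.5 − 9.81 = 7.69 kN/m³.
Cohesion term c·N_c = 6 × 25.803 = 154.82 kPa; surcharge term q·N_q = 17.16 × 14.72 = 252.59 kPa; self-weight term 0.5·γ·B·N_γ = 0.5 × 7.69 × 1.89 × 10.9 = 79.211 kPa.
q_ult = 154.82 + 252.59 + 79.211 = 486.62 kPa.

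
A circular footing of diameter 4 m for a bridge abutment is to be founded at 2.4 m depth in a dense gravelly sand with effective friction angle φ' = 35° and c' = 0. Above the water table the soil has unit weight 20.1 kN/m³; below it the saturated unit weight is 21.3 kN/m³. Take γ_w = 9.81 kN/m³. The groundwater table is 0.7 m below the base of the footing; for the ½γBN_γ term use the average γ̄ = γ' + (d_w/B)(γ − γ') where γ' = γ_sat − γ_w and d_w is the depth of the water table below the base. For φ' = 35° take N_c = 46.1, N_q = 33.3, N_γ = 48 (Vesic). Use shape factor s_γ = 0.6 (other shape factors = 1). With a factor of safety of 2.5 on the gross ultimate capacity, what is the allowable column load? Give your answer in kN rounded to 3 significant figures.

q = γ·D_f = 20.1 × 2.4 = 48.24 kPa.
γ' = 11.49 kN/m³; averaging over the depth B below the base, γ̄ = γ' + (d_w/B)(γ − γ') = 12.997 kN/m³.
q·N_q = 48.24 × 33.3 = 1606.4 kPa
0.5·γ·B·N_γ·s_γ = 0.5 × 12.997 × 4 × 48 × 0.6 = 748.61 kPa
q_ult = 1606.4 + 748.61 = 2355 kPa.
Gross allowable pressure q_all = 2355 / 2.5 = 942 kPa.
Footing area = 12.5664 m², so allowable column load = 942 × 12.5664 = 11838 kN.

P_all ≈ 11800 kN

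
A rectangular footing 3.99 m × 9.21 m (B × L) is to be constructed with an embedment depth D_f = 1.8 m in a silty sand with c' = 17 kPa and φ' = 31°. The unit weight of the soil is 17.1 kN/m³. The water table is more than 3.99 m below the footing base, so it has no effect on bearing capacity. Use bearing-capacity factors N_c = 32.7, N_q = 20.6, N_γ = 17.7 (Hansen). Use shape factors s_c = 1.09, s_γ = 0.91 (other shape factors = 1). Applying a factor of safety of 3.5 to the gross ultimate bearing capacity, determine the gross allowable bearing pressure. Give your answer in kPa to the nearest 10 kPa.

q_all ≈ 510 kPa

Overburden at base level: q = 17.1 × 1.8 = 30.78 kPa.
Cohesion term c·N_c·s_c = 17 × 32.7 × 1.09 = 605.93 kPa; surcharge term q·N_q = 30.78 × 20.6 = 634.07 kPa; self-weight term 0.5·γ·B·N_γ·s_γ = 0.5 × 17.1 × 3.99 × 17.7 × 0.91 = 549.48 kPa.
q_ult = 605.93 + 634.07 + 549.48 = 1789.5 kPa.
q_all = q_ult / FS = 1789.5 / 3.5 = 511.28 kPa.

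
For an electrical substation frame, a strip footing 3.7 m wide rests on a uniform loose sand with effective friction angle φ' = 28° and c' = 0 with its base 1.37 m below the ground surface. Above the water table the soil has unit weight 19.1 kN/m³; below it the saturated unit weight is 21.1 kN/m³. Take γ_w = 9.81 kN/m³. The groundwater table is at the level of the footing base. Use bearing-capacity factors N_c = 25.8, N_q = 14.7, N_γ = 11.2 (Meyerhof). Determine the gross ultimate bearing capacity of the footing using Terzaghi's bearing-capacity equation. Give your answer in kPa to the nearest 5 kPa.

q = γ·D_f = 19.1 × 1.37 = 26.167 kPa.
For the ½γBN_γ term take γ' = 21.1 − 9.81 = 11.29 kN/m³ (soil below base is submerged).
q·N_q = 26.167 × 14.7 = 384.65 kPa
0.5·γ·B·N_γ = 0.5 × 11.29 × 3.7 × 11.2 = 233.93 kPa
q_ult = 384.65 + 233.93 = 618.58 kPa.

q_ult ≈ 620 kPa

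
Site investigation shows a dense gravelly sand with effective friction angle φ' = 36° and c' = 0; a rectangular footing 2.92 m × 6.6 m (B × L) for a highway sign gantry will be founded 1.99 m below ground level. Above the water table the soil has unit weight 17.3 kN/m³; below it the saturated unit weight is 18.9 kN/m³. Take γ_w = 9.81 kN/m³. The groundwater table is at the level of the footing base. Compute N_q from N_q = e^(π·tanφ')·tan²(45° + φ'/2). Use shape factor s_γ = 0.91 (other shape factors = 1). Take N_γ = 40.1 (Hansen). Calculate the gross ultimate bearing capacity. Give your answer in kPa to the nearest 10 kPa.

q_ult ≈ 1780 kPa

tan36° = 0.7265, so N_q = e^(π×0.7265)·tan²(63°) = 9.801 × 3.852 = 37.75.
Overburden at base level: q = 17.3 × 1.99 = 34.427 kPa.
Below the base the soil is submerged, so the ½γBN_γ term uses γ' = 18.9 − 9.81 = 9.09 kN/m³.
Surcharge term q·N_q = 34.427 × 37.752 = 1299.7 kPa; self-weight term 0.5·γ·B·N_γ·s_γ = 0.5 × 9.09 × 2.92 × 40.1 × 0.91 = 484.29 kPa.
q_ult = 1299.7 + 484.29 = 1784 kPa.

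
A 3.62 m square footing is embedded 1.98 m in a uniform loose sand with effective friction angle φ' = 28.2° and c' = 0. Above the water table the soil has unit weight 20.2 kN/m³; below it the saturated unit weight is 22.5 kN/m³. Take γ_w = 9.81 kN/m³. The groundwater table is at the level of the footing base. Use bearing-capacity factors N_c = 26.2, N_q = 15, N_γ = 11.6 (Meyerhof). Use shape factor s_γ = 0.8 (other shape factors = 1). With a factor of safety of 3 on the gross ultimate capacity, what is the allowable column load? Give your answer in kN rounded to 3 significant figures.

P_all ≈ 3550 kN

Overburden at base level: q = 20.2 × 1.98 = 39.996 kPa.
Below the base the soil is submerged, so the ½γBN_γ term uses γ' = 22.5 − 9.81 = 12.69 kN/m³.
Surcharge term q·N_q = 39.996 × 15 = 599.94 kPa; self-weight term 0.5·γ·B·N_γ·s_γ = 0.5 × 12.69 × 3.62 × 11.6 × 0.8 = 213.15 kPa.
q_ult = 599.94 + 213.15 = 813.09 kPa.
Gross allowable pressure q_all = 813.09 / 3 = 271.03 kPa.
Footing area = 13.1044 m², so allowable column load = 271.03 × 13.1044 = 3551.7 kN.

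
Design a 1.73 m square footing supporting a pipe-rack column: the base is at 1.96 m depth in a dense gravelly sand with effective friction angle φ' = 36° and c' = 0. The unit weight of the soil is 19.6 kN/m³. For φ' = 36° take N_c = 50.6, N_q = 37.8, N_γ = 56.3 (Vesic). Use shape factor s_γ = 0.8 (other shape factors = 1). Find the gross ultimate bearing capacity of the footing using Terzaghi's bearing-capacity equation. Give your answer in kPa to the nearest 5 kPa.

q_ult ≈ 2215 kPa

Effective surcharge at the founding depth q = γ·D_f = 19.6 × 1.96 = 38.416 kPa.
q_ult = q·N_q + 0.5·γ·B·N_γ·s_γ
     = 38.416 × 37.8 + 0.5 × 19.6 × 1.73 × 56.3 × 0.8
     = 1452.1 + 763.61 = 2215.7 kPa.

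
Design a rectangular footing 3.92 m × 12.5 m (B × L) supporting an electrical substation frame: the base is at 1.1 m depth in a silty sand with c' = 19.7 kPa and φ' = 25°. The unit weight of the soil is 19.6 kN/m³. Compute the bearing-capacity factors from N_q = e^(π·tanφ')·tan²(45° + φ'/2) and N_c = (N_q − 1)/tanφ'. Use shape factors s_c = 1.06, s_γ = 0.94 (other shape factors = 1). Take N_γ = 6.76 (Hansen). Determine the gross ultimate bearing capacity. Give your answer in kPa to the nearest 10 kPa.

q_ult ≈ 910 kPa

tan25° = 0.4663, so N_q = e^(π×0.4663)·tan²(57.5°) = 4.327 × 2.464 = 10.66.
N_c = (10.66 − 1)/tan25° = 20.72.
Overburden at base level: q = 19.6 × 1.1 = 21.56 kPa.
Cohesion term c·N_c·s_c = 19.7 × 20.721 × 1.06 = 432.69 kPa; surcharge term q·N_q = 21.56 × 10.662 = 229.88 kPa; self-weight term 0.5·γ·B·N_γ·s_γ = 0.5 × 19.6 × 3.92 × 6.76 × 0.94 = 244.11 kPa.
q_ult = 432.69 + 229.88 + 244.11 = 906.67 kPa.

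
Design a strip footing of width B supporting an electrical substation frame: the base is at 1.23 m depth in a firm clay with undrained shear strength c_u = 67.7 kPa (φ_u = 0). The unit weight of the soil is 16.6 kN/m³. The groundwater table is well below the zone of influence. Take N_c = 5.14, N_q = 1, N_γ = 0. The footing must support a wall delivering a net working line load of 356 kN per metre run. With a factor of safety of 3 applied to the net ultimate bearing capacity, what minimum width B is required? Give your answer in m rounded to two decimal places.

q = γ·D_f = 16.6 × 1.23 = 20.418 kPa.
c·N_c = 67.7 × 5.14 = 347.98 kPa
q·N_q = 20.418 × 1 = 20.418 kPa
q_ult = 347.98 + 20.418 = 368.4 kPa.
For φ = 0 the ½γBN_γ term vanishes, so q_ult is independent of B. q_net = 368.4 − 20.418 = 347.98 kPa; q_all(net) = 347.98/3 = 115.99 kPa.
Required width B = w / q_all(net) = 356 / 115.99 = 3.069 m.

B = 3.07 m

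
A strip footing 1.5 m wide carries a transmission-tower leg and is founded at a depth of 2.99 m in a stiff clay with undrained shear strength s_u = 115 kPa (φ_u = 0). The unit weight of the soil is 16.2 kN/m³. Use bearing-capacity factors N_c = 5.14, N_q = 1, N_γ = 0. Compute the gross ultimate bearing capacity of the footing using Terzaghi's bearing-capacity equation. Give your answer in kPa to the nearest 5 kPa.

q = γ·D_f = 16.2 × 2.99 = 48.438 kPa.
c·N_c = 115 × 5.14 = 591.1 kPa
q·N_q = 48.438 × 1 = 48.438 kPa
q_ult = 591.1 + 48.438 = 639.54 kPa.

q_ult ≈ 640 kPa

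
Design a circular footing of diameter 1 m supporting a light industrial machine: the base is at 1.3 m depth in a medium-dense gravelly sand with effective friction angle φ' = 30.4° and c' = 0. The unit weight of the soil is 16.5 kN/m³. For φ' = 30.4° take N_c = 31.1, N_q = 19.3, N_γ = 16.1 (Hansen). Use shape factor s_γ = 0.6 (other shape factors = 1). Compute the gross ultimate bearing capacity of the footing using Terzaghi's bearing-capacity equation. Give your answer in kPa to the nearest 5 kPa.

q_ult ≈ 495 kPa

q = γ·D_f = 16.5 × 1.3 = 21.45 kPa.
q·N_q = 21.45 × 19.3 = 413.99 kPa
0.5·γ·B·N_γ·s_γ = 0.5 × 16.5 × 1 × 16.1 × 0.6 = 79.695 kPa
q_ult = 413.99 + 79.695 = 493.68 kPa.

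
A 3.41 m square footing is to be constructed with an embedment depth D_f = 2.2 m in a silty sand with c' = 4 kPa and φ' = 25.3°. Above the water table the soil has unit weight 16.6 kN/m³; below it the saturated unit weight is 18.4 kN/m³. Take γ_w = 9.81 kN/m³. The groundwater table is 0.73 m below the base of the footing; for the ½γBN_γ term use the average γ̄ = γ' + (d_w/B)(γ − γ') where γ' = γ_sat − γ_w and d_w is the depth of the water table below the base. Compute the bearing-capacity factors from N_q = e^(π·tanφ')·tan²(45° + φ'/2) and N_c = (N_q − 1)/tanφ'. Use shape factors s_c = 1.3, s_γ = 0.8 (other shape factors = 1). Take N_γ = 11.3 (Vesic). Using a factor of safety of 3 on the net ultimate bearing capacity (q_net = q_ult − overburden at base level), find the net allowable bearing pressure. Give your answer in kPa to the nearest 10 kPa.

q_all(net) ≈ 210 kPa

N_q = e^(π·tan25.3°)·tan²(57.65°) = 11; N_c = (N_q − 1)/tanφ' = 21.17.
Overburden at base level: q = 16.6 × 2.2 = 36.52 kPa.
The water table is 0.73 m below the base (< B = 3.41 m), so the ½γBN_γ term uses γ̄ = γ' + (d_w/B)(γ − γ') = 8.59 + (0.73/3.41)(16.6 − 8.59) = 10.305 kN/m³.
Cohesion term c·N_c·s_c = 4 × 21.166 × 1.3 = 110.06 kPa; surcharge term q·N_q = 36.52 × 11.005 = 401.9 kPa; self-weight term 0.5·γ·B·N_γ·s_γ = 0.5 × 10.305 × 3.41 × 11.3 × 0.8 = 158.83 kPa.
q_ult = 110.06 + 401.9 + 158.83 = 670.79 kPa.
q_net = 670.79 − 36.52 = 634.27 kPa.
q_all(net) = 634.27 / 3 = 211.42 kPa.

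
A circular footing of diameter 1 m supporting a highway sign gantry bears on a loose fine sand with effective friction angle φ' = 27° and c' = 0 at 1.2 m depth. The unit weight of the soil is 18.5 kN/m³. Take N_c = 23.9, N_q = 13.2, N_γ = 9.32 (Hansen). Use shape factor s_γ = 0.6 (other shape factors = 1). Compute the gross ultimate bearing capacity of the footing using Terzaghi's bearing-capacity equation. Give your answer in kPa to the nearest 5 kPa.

q_ult ≈ 345 kPa

q = γ·D_f = 18.5 × 1.2 = 22.2 kPa.
q·N_q = 22.2 × 13.2 = 293.04 kPa
0.5·γ·B·N_γ·s_γ = 0.5 × 18.5 × 1 × 9.32 × 0.6 = 51.726 kPa
q_ult = 293.04 + 51.726 = 344.77 kPa.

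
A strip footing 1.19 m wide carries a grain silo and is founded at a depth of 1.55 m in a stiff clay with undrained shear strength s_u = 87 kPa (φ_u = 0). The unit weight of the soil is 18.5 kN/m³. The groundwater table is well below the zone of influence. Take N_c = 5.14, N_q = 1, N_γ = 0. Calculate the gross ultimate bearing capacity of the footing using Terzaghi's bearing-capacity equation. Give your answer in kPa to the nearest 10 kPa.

q_ult ≈ 480 kPa

q = γ·D_f = 18.5 × 1.55 = 28.675 kPa.
c·N_c = 87 × 5.14 = 447.18 kPa
q·N_q = 28.675 × 1 = 28.675 kPa
q_ult = 447.18 + 28.675 = 475.85 kPa.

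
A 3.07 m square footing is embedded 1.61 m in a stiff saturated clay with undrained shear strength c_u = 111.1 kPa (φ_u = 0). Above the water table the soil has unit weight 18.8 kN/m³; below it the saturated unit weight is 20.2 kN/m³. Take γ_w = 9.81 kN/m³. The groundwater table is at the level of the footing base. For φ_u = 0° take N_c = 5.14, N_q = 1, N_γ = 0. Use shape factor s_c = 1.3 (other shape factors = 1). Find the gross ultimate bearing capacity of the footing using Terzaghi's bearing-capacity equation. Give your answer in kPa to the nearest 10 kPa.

q_ult ≈ 770 kPa

Overburden at base level: q = 18.8 × 1.61 = 30.268 kPa.
Cohesion term c·N_c·s_c = 111.1 × 5.14 × 1.3 = 742.37 kPa; surcharge term q·N_q = 30.268 × 1 = 30.268 kPa.
q_ult = 742.37 + 30.268 = 772.64 kPa.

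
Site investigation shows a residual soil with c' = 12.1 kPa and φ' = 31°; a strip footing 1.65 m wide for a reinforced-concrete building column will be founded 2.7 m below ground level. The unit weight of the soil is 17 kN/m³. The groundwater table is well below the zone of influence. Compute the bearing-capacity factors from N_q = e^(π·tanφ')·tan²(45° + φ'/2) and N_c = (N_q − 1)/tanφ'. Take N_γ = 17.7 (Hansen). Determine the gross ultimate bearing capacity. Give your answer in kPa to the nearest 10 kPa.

q_ult ≈ 1590 kPa

tan31° = 0.6009, so N_q = e^(π×0.6009)·tan²(60.5°) = 6.604 × 3.124 = 20.63.
N_c = (20.63 − 1)/tan31° = 32.67.
q = γ·D_f = 17 × 2.7 = 45.9 kPa.
c·N_c = 12.1 × 32.671 = 395.32 kPa
q·N_q = 45.9 × 20.631 = 946.95 kPa
0.5·γ·B·N_γ = 0.5 × 17 × 1.65 × 17.7 = 248.24 kPa
q_ult = 395.32 + 946.95 + 248.24 = 1590.5 kPa.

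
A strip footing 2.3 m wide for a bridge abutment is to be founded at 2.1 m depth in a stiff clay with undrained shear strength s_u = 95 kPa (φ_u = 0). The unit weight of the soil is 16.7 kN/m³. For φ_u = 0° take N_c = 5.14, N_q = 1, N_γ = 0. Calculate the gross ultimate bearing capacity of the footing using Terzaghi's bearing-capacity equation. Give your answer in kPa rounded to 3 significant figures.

q_ult ≈ 523 kPa

Overburden at base level: q = 16.7 × 2.1 = 35.07 kPa.
Cohesion term c·N_c = 95 × 5.14 = 488.3 kPa; surcharge term q·N_q = 35.07 × 1 = 35.07 kPa.
q_ult = 488.3 + 35.07 = 523.37 kPa.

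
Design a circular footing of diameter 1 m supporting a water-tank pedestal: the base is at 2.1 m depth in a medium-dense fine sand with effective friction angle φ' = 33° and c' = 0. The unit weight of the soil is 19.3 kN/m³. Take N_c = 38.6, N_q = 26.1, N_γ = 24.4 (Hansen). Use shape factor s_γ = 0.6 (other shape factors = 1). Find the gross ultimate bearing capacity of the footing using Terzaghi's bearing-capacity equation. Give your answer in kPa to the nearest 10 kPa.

q_ult ≈ 1200 kPa

Overburden at base level: q = 19.3 × 2.1 = 40.53 kPa.
Surcharge term q·N_q = 40.53 × 26.1 = 1057.8 kPa; self-weight term 0.5·γ·B·N_γ·s_γ = 0.5 × 19.3 × 1 × 24.4 × 0.6 = 141.28 kPa.
q_ult = 1057.8 + 141.28 = 1199.1 kPa.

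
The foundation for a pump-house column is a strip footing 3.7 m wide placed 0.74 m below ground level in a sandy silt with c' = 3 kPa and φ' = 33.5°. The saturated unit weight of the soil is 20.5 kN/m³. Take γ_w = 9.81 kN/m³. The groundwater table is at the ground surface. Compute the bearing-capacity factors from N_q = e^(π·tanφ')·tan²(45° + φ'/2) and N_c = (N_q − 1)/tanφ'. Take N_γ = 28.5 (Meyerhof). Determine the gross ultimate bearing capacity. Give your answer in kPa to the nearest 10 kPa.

tan33.5° = 0.6619, so N_q = e^(π×0.6619)·tan²(61.75°) = 7.999 × 3.464 = 27.71.
N_c = (27.71 − 1)/tan33.5° = 40.35.
γ' = 20.5 − 9.81 = 10.69 kN/m³ (submerged throughout). q = 10.69 × 0.74 = 7.9106 kPa; the same γ' applies in the ½γBN_γ term.
c·N_c = 3 × 40.351 = 121.05 kPa
q·N_q = 7.9106 × 27.707 = 219.18 kPa
0.5·γ·B·N_γ = 0.5 × 10.69 × 3.7 × 28.5 = 563.63 kPa
q_ult = 121.05 + 219.18 + 563.63 = 903.86 kPa.

q_ult ≈ 900 kPa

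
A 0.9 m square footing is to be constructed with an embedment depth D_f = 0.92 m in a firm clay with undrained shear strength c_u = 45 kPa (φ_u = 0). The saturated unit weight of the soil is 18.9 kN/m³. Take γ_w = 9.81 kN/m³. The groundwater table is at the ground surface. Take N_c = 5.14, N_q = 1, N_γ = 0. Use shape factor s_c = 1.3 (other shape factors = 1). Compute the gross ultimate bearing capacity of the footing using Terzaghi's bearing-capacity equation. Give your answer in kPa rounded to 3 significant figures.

q_ult ≈ 309 kPa

With the water table at the surface the whole profile is submerged: γ' = 18.9 − 9.81 = 9.09 kN/m³, so q = γ'·D_f = 8.3628 kPa.
q_ult = c·N_c·s_c + q·N_q
     = 45 × 5.14 × 1.3 + 8.3628 × 1
     = 300.69 + 8.3628 = 309.05 kPa.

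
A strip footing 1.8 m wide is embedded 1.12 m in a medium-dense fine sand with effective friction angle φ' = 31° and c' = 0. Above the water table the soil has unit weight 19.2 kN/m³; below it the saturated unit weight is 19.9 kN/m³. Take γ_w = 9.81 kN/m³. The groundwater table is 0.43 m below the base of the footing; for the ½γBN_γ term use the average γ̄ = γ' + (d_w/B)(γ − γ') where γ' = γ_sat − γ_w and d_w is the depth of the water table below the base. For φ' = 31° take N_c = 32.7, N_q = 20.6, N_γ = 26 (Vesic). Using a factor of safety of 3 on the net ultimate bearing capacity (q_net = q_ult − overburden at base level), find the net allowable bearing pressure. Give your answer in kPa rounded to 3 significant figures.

Effective surcharge at the founding depth q = γ·D_f = 19.2 × 1.12 = 21.504 kPa.
With d_w = 0.43 m < B, γ̄ = 10.09 + (0.43/1.8) × (19.2 − 10.09) = 12.266 kN/m³.
q_ult = q·N_q + 0.5·γ·B·N_γ
     = 21.504 × 20.6 + 0.5 × 12.266 × 1.8 × 26
     = 442.98 + 287.03 = 730.01 kPa.
q_net = 730.01 − 21.504 = 708.51 kPa.
q_all(net) = 708.51 / 3 = 236.17 kPa.

q_all(net) ≈ 236 kPa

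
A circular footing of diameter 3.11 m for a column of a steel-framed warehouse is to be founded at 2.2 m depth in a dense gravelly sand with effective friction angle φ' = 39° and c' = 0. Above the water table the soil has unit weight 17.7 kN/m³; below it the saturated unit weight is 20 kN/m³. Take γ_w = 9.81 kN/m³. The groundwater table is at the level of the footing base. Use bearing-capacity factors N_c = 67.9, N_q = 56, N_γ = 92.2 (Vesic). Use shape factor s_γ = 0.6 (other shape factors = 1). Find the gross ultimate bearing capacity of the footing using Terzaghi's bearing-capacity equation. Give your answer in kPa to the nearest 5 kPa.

q = γ·D_f = 17.7 × 2.2 = 38.94 kPa.
For the ½γBN_γ term take γ' = 20 − 9.81 = 10.19 kN/m³ (soil below base is submerged).
q·N_q = 38.94 × 56 = 2180.6 kPa
0.5·γ·B·N_γ·s_γ = 0.5 × 10.19 × 3.11 × 92.2 × 0.6 = 876.57 kPa
q_ult = 2180.6 + 876.57 = 3057.2 kPa.

q_ult ≈ 3055 kPa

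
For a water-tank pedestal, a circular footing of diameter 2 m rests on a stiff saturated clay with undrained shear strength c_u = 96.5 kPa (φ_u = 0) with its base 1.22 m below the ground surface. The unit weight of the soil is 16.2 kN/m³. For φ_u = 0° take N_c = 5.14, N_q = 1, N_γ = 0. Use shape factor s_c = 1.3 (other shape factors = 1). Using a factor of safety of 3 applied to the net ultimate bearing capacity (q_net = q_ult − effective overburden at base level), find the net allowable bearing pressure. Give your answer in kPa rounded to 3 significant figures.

q_all(net) ≈ 215 kPa

q = γ·D_f = 16.2 × 1.22 = 19.764 kPa.
c·N_c·s_c = 96.5 × 5.14 × 1.3 = 644.81 kPa
q·N_q = 19.764 × 1 = 19.764 kPa
q_ult = 644.81 + 19.764 = 664.58 kPa.
Net ultimate: q_net = 664.58 − 19.764 = 644.81 kPa.
q_all(net) = 644.81 / 3 = 214.94 kPa.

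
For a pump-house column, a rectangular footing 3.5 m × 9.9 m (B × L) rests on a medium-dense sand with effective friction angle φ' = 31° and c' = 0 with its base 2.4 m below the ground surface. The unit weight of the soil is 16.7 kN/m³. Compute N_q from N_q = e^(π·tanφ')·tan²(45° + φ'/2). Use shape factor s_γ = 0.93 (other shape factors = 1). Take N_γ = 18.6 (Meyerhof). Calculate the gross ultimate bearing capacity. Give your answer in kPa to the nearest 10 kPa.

tan31° = 0.6009, so N_q = e^(π×0.6009)·tan²(60.5°) = 6.604 × 3.124 = 20.63.
Overburden at base level: q = 16.7 × 2.4 = 40.08 kPa.
Surcharge term q·N_q = 40.08 × 20.631 = 826.88 kPa; self-weight term 0.5·γ·B·N_γ·s_γ = 0.5 × 16.7 × 3.5 × 18.6 × 0.93 = 505.53 kPa.
q_ult = 826.88 + 505.53 = 1332.4 kPa.

q_ult ≈ 1330 kPa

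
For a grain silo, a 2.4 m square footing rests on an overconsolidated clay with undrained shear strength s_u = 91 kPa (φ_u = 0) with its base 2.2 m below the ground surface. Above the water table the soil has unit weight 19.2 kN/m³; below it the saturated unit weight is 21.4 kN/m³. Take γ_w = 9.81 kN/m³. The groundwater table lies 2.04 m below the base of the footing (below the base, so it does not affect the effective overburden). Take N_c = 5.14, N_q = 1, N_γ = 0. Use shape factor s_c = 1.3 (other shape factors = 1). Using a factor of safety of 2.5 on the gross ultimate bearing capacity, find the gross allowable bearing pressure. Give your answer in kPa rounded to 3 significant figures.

q_all ≈ 260 kPa

Overburden at base level: q = 19.2 × 2.2 = 42.24 kPa.
Cohesion term c·N_c·s_c = 91 × 5.14 × 1.3 = 608.06 kPa; surcharge term q·N_q = 42.24 × 1 = 42.24 kPa.
q_ult = 608.06 + 42.24 = 650.3 kPa.
q_all = 650.3 / 2.5 = 260.12 kPa.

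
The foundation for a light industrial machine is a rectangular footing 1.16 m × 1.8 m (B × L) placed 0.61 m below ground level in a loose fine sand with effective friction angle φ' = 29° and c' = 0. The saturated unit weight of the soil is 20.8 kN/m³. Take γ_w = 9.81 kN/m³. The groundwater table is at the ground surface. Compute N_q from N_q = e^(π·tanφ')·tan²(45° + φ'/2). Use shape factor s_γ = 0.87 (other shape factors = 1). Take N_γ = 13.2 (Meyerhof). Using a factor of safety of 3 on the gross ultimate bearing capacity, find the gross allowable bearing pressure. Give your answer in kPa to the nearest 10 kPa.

N_q = e^(π·tan29°)·tan²(59.5°) = 16.44.
With the water table at the surface the whole profile is submerged: γ' = 20.8 − 9.81 = 10.99 kN/m³, so q = γ'·D_f = 6.7039 kPa; the same γ' applies in the ½γBN_γ term.
q_ult = q·N_q + 0.5·γ·B·N_γ·s_γ
     = 6.7039 × 16.443 + 0.5 × 10.99 × 1.16 × 13.2 × 0.87
     = 110.23 + 73.201 = 183.44 kPa.
q_all = 183.44 / 3 = 61.145 kPa.

q_all ≈ 60 kPa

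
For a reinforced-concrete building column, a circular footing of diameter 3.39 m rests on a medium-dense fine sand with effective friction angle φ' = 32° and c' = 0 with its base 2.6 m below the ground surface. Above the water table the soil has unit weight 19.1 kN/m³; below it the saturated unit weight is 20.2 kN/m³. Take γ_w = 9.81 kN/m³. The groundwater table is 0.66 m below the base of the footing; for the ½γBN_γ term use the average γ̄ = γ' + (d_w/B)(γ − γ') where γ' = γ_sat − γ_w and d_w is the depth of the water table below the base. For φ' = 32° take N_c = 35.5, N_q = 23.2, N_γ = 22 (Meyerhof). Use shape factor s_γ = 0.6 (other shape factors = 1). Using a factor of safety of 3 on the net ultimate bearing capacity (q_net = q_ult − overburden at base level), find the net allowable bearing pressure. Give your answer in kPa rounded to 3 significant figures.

q_all(net) ≈ 458 kPa

Effective surcharge at the founding depth q = γ·D_f = 19.1 × 2.6 = 49.66 kPa.
With d_w = 0.66 m < B, γ̄ = 10.39 + (0.66/3.39) × (19.1 − 10.39) = 12.086 kN/m³.
q_ult = q·N_q + 0.5·γ·B·N_γ·s_γ
     = 49.66 × 23.2 + 0.5 × 12.086 × 3.39 × 22 × 0.6
     = 1152.1 + 270.41 = 1422.5 kPa.
q_net = 1422.5 − 49.66 = 1372.9 kPa.
q_all(net) = 1372.9 / 3 = 457.62 kPa.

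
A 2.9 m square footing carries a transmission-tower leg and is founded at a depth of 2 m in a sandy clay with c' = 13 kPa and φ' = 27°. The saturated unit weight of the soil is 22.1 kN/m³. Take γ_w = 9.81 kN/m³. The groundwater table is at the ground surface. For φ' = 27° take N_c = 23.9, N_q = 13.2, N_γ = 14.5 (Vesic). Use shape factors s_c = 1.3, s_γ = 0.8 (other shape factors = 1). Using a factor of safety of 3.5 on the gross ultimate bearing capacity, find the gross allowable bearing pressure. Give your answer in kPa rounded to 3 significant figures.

With the water table at the surface the whole profile is submerged: γ' = 22.1 − 9.81 = 12.29 kN/m³, so q = γ'·D_f = 24.58 kPa; the same γ' applies in the ½γBN_γ term.
q_ult = c·N_c·s_c + q·N_q + 0.5·γ·B·N_γ·s_γ
     = 13 × 23.9 × 1.3 + 24.58 × 13.2 + 0.5 × 12.29 × 2.9 × 14.5 × 0.8
     = 403.91 + 324.46 + 206.72 = 935.08 kPa.
q_all = 935.08 / 3.5 = 267.17 kPa.

q_all ≈ 267 kPa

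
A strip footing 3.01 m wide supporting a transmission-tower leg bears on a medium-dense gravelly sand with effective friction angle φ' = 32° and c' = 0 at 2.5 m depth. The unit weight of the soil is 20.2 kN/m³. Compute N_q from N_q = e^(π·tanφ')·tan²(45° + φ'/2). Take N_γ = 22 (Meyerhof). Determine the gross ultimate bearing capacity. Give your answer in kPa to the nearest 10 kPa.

tan32° = 0.6249, so N_q = e^(π×0.6249)·tan²(61°) = 7.121 × 3.255 = 23.18.
Overburden at base level: q = 20.2 × 2.5 = 50.5 kPa.
Surcharge term q·N_q = 50.5 × 23.177 = 1170.4 kPa; self-weight term 0.5·γ·B·N_γ = 0.5 × 20.2 × 3.01 × 22 = 668.82 kPa.
q_ult = 1170.4 + 668.82 = 1839.2 kPa.

q_ult ≈ 1840 kPa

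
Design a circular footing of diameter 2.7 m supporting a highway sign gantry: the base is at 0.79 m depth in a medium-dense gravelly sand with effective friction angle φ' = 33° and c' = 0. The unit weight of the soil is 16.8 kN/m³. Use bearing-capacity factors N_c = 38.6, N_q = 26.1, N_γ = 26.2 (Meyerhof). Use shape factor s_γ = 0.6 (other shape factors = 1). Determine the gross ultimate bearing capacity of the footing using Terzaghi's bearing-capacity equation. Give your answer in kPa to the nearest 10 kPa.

q_ult ≈ 700 kPa

Overburden at base level: q = 16.8 × 0.79 = 13.272 kPa.
Surcharge term q·N_q = 13.272 × 26.1 = 346.4 kPa; self-weight term 0.5·γ·B·N_γ·s_γ = 0.5 × 16.8 × 2.7 × 26.2 × 0.6 = 356.53 kPa.
q_ult = 346.4 + 356.53 = 702.93 kPa.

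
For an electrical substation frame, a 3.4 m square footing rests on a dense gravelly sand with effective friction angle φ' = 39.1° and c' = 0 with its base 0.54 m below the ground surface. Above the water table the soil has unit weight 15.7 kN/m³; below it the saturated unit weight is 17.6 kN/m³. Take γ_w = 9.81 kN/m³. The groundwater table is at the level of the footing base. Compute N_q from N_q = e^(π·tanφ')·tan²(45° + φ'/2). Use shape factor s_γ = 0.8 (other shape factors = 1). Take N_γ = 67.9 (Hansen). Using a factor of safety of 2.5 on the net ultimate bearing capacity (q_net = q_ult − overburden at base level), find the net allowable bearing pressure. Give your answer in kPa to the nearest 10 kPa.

q_all(net) ≈ 480 kPa

N_q = e^(π·tan39.1°)·tan²(64.55°) = 56.72.
Effective surcharge at the founding depth q = γ·D_f = 15.7 × 0.54 = 8.478 kPa.
The water table coincides with the base, so in the self-weight term γ → γ' = 7.79 kN/m³.
q_ult = q·N_q + 0.5·γ·B·N_γ·s_γ
     = 8.478 × 56.723 + 0.5 × 7.79 × 3.4 × 67.9 × 0.8
     = 480.9 + 719.36 = 1200.3 kPa.
q_net = 1200.3 − 8.478 = 1191.8 kPa.
q_all(net) = 1191.8 / 2.5 = 476.71 kPa.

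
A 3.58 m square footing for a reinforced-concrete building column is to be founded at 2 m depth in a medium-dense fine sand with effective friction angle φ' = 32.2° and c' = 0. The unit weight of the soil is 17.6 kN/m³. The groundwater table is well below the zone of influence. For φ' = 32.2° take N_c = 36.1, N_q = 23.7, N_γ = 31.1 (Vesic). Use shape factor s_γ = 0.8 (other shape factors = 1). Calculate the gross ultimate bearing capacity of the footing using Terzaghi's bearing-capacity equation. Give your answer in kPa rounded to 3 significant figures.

q_ult ≈ 1620 kPa

q = γ·D_f = 17.6 × 2 = 35.2 kPa.
q·N_q = 35.2 × 23.7 = 834.24 kPa
0.5·γ·B·N_γ·s_γ = 0.5 × 17.6 × 3.58 × 31.1 × 0.8 = 783.82 kPa
q_ult = 834.24 + 783.82 = 1618.1 kPa.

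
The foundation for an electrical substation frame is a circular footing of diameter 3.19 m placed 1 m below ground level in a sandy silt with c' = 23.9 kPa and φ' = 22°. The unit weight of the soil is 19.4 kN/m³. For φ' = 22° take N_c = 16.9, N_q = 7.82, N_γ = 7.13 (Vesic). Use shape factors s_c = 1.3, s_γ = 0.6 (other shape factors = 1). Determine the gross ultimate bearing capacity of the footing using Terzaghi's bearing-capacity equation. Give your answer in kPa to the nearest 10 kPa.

q_ult ≈ 810 kPa

Overburden at base level: q = 19.4 × 1 = 19.4 kPa.
Cohesion term c·N_c·s_c = 23.9 × 16.9 × 1.3 = 525.08 kPa; surcharge term q·N_q = 19.4 × 7.82 = 151.71 kPa; self-weight term 0.5·γ·B·N_γ·s_γ = 0.5 × 19.4 × 3.19 × 7.13 × 0.6 = 132.37 kPa.
q_ult = 525.08 + 151.71 + 132.37 = 809.17 kPa.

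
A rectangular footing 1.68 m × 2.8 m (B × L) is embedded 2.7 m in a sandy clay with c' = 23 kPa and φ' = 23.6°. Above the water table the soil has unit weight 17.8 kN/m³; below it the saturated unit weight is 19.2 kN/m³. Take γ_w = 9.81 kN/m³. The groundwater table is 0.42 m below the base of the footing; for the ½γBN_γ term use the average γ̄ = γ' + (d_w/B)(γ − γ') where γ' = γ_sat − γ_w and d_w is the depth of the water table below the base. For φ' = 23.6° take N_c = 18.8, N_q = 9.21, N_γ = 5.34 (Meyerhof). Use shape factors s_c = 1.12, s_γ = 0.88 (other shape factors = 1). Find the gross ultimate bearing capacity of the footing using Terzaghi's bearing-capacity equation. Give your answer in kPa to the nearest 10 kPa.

Effective surcharge at the founding depth q = γ·D_f = 17.8 × 2.7 = 48.06 kPa.
With d_w = 0.42 m < B, γ̄ = 9.39 + (0.42/1.68) × (17.8 − 9.39) = 11.492 kN/m³.
q_ult = c·N_c·s_c + q·N_q + 0.5·γ·B·N_γ·s_γ
     = 23 × 18.8 × 1.12 + 48.06 × 9.21 + 0.5 × 11.492 × 1.68 × 5.34 × 0.88
     = 484.29 + 442.63 + 45.365 = 972.29 kPa.

q_ult ≈ 970 kPa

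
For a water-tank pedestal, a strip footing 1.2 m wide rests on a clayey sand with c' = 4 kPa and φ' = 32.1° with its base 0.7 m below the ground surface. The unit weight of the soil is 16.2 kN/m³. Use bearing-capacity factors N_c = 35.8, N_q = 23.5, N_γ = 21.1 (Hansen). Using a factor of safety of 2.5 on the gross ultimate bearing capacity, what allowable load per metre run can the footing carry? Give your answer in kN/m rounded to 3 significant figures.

Effective surcharge at the founding depth q = γ·D_f = 16.2 × 0.7 = 11.34 kPa.
q_ult = c·N_c + q·N_q + 0.5·γ·B·N_γ
     = 4 × 35.8 + 11.34 × 23.5 + 0.5 × 16.2 × 1.2 × 21.1
     = 143.2 + 266.49 + 205.09 = 614.78 kPa.
Gross allowable pressure q_all = 614.78 / 2.5 = 245.91 kPa.
Allowable wall load = q_all × B = 245.91 × 1.2 = 295.1 kN per metre run.

≈ 295 kN/m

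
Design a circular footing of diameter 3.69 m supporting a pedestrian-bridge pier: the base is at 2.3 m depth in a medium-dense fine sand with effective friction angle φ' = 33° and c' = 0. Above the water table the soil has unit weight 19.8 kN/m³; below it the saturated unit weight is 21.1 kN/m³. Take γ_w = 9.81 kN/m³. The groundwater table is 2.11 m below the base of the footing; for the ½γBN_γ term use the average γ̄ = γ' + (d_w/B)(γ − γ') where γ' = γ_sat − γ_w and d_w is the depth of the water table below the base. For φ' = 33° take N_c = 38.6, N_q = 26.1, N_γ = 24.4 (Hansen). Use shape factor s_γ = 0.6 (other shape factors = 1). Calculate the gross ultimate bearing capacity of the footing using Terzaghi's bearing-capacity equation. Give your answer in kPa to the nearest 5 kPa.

q = γ·D_f = 19.8 × 2.3 = 45.54 kPa.
γ' = 11.29 kN/m³; averaging over the depth B below the base, γ̄ = γ' + (d_w/B)(γ − γ') = 16.156 kN/m³.
q·N_q = 45.54 × 26.1 = 1188.6 kPa
0.5·γ·B·N_γ·s_γ = 0.5 × 16.156 × 3.69 × 24.4 × 0.6 = 436.39 kPa
q_ult = 1188.6 + 436.39 = 1625 kPa.

q_ult ≈ 1625 kPa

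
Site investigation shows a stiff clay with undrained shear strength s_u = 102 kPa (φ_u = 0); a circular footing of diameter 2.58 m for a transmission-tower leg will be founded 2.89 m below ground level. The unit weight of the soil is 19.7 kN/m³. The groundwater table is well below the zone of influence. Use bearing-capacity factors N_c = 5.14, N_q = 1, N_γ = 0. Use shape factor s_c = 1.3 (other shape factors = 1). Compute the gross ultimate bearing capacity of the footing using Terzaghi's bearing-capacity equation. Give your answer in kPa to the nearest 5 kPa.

Effective surcharge at the founding depth q = γ·D_f = 19.7 × 2.89 = 56.933 kPa.
q_ult = c·N_c·s_c + q·N_q
     = 102 × 5.14 × 1.3 + 56.933 × 1
     = 681.56 + 56.933 = 738.5 kPa.

q_ult ≈ 740 kPa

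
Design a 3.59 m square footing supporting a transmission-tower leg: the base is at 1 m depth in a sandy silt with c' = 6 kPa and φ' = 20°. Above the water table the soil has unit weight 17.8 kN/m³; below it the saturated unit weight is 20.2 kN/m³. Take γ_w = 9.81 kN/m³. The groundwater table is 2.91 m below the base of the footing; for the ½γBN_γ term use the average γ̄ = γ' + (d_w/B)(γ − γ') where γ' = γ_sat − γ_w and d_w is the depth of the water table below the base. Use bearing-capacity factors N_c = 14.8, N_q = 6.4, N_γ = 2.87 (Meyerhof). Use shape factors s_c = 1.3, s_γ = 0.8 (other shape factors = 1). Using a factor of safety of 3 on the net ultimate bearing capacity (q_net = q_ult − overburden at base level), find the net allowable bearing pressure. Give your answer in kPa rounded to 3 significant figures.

q_all(net) ≈ 93 kPa

q = γ·D_f = 17.8 × 1 = 17.8 kPa.
γ' = 10.39 kN/m³; averaging over the depth B below the base, γ̄ = γ' + (d_w/B)(γ − γ') = 16.396 kN/m³.
c·N_c·s_c = 6 × 14.8 × 1.3 = 115.44 kPa
q·N_q = 17.8 × 6.4 = 113.92 kPa
0.5·γ·B·N_γ·s_γ = 0.5 × 16.396 × 3.59 × 2.87 × 0.8 = 67.575 kPa
q_ult = 115.44 + 113.92 + 67.575 = 296.93 kPa.
q_net = 296.93 − 17.8 = 279.13 kPa.
q_all(net) = 279.13 / 3 = 93.045 kPa.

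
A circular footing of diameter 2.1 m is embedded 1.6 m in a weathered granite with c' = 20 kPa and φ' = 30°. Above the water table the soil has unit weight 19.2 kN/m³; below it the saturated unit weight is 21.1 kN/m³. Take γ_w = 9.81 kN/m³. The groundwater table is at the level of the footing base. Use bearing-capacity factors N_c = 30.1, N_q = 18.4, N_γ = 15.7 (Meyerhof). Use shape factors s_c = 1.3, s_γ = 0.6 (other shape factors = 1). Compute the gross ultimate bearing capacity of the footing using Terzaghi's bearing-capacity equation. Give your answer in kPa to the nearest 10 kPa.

q = γ·D_f = 19.2 × 1.6 = 30.72 kPa.
For the ½γBN_γ term take γ' = 21.1 − 9.81 = 11.29 kN/m³ (soil below base is submerged).
c·N_c·s_c = 20 × 30.1 × 1.3 = 782.6 kPa
q·N_q = 30.72 × 18.4 = 565.25 kPa
0.5·γ·B·N_γ·s_γ = 0.5 × 11.29 × 2.1 × 15.7 × 0.6 = 111.67 kPa
q_ult = 782.6 + 565.25 + 111.67 = 1459.5 kPa.

q_ult ≈ 1460 kPa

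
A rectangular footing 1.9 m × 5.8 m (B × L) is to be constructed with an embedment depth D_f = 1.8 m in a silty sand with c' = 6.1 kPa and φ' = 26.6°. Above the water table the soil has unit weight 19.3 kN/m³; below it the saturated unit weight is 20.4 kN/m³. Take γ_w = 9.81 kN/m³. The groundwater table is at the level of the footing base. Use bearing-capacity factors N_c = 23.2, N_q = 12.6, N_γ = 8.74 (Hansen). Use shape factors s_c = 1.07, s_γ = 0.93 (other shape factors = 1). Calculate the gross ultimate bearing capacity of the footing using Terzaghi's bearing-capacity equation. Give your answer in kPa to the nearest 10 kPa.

Effective surcharge at the founding depth q = γ·D_f = 19.3 × 1.8 = 34.74 kPa.
The water table coincides with the base, so in the self-weight term γ → γ' = 10.59 kN/m³.
q_ult = c·N_c·s_c + q·N_q + 0.5·γ·B·N_γ·s_γ
     = 6.1 × 23.2 × 1.07 + 34.74 × 12.6 + 0.5 × 10.59 × 1.9 × 8.74 × 0.93
     = 151.43 + 437.72 + 81.774 = 670.92 kPa.

q_ult ≈ 670 kPa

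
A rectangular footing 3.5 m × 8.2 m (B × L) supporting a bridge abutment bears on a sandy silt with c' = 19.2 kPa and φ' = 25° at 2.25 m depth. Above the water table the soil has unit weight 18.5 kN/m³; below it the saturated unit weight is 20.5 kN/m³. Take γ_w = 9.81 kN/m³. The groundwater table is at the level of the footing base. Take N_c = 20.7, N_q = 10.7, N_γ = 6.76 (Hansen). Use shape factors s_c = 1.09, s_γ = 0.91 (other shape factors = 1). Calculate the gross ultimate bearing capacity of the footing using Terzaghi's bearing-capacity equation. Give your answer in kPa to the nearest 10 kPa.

q_ult ≈ 990 kPa

Overburden at base level: q = 18.5 × 2.25 = 41.625 kPa.
Below the base the soil is submerged, so the ½γBN_γ term uses γ' = 20.5 − 9.81 = 10.69 kN/m³.
Cohesion term c·N_c·s_c = 19.2 × 20.7 × 1.09 = 433.21 kPa; surcharge term q·N_q = 41.625 × 10.7 = 445.39 kPa; self-weight term 0.5·γ·B·N_γ·s_γ = 0.5 × 10.69 × 3.5 × 6.76 × 0.91 = 115.08 kPa.
q_ult = 433.21 + 445.39 + 115.08 = 993.68 kPa.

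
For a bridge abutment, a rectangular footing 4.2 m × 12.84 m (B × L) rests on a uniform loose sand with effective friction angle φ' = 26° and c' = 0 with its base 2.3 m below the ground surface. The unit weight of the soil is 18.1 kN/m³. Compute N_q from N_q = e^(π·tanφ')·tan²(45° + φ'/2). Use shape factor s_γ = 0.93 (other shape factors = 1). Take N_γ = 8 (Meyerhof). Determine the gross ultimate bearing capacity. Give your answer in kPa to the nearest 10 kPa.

q_ult ≈ 780 kPa

tan26° = 0.4877, so N_q = e^(π×0.4877)·tan²(58°) = 4.629 × 2.561 = 11.85.
q = γ·D_f = 18.1 × 2.3 = 41.63 kPa.
q·N_q = 41.63 × 11.854 = 493.49 kPa
0.5·γ·B·N_γ·s_γ = 0.5 × 18.1 × 4.2 × 8 × 0.93 = 282.79 kPa
q_ult = 493.49 + 282.79 = 776.28 kPa.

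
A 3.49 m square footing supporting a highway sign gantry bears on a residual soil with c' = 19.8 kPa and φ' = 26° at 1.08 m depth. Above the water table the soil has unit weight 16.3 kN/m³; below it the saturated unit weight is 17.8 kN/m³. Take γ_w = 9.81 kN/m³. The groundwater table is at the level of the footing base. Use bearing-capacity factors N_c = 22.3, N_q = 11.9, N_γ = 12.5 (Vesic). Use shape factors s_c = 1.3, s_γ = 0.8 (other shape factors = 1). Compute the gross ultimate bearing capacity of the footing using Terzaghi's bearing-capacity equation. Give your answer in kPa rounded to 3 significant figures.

q_ult ≈ 923 kPa

Effective surcharge at the founding depth q = γ·D_f = 16.3 × 1.08 = 17.604 kPa.
The water table coincides with the base, so in the self-weight term γ → γ' = 7.99 kN/m³.
q_ult = c·N_c·s_c + q·N_q + 0.5·γ·B·N_γ·s_γ
     = 19.8 × 22.3 × 1.3 + 17.604 × 11.9 + 0.5 × 7.99 × 3.49 × 12.5 × 0.8
     = 574 + 209.49 + 139.43 = 922.92 kPa.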